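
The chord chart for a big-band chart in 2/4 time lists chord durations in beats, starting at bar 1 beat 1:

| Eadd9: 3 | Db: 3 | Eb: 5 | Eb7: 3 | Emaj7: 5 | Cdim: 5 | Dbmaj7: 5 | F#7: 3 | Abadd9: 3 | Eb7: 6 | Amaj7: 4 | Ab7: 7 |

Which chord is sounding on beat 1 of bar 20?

Eb7

Beat 1 of bar 20 is beat (20−1)×2 + 1 = 39 overall.
Running totals: Eadd9 ends at 3, Db ends at 6, Eb ends at 11, Eb7 ends at 14, Emaj7 ends at 19, Cdim ends at 24, Dbmaj7 ends at 29, F#7 ends at 32, Abadd9 ends at 35, Eb7 ends at 41.
Beat 39 falls within Eb7.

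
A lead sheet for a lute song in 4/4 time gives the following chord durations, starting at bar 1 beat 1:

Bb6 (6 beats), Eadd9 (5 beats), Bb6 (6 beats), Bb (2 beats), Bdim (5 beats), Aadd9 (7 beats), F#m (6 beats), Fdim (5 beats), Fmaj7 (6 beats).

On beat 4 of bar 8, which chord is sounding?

Beat 4 of bar 8 is beat (8−1)×4 + 4 = 32 overall.
Running totals: Bb6 ends at 6, Eadd9 ends at 11, Bb6 ends at 17, Bb ends at 19, Bdim ends at 24, Aadd9 ends at 31, F#m ends at 37.
Beat 32 falls within F#m.

F#m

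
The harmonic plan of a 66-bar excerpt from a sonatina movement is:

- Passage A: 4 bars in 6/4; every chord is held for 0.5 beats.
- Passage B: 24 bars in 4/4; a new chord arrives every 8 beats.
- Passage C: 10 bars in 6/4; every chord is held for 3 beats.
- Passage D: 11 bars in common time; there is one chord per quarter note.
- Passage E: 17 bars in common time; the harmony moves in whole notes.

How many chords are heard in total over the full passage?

A has 24 beats and chords last 0.5 each, so 48 chords.
B has 96 beats and chords last 8 each, so 12 chords.
C has 60 beats and chords last 3 each, so 20 chords.
D has 44 beats and chords last 1 each, so 44 chords.
E has 68 beats and chords last 4 each, so 17 chords.
Total: 48 + 12 + 20 + 44 + 17 = 141.

141 chords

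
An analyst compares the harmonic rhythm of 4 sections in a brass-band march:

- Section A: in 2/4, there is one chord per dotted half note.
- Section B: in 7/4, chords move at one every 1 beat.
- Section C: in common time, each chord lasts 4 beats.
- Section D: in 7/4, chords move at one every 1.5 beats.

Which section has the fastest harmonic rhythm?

A: 2 beats/bar ÷ 3 beats/chord = 2/3 chords/bar.
B: 7 beats/bar ÷ 1 beat/chord = 7 chords/bar.
C: 4 beats/bar ÷ 4 beats/chord = 1 chord/bar.
D: 7 beats/bar ÷ 1.5 beats/chord = 14/3 chords/bar.
Fastest is B at 7 chords/bar.

Section B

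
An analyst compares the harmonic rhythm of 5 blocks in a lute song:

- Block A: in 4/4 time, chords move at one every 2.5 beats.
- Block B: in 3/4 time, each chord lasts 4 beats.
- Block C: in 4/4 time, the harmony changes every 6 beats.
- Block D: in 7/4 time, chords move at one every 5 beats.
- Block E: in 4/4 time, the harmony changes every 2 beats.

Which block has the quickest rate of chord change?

A: 4 beats/bar ÷ 2.5 beats/chord = 1.6 chords/bar.
B: 3 beats/bar ÷ 4 beats/chord = 0.75 chords/bar.
C: 4 beats/bar ÷ 6 beats/chord = 2/3 chords/bar.
D: 7 beats/bar ÷ 5 beats/chord = 1.4 chords/bar.
E: 4 beats/bar ÷ 2 beats/chord = 2 chords/bar.
Fastest is E at 2 chords/bar.

Block E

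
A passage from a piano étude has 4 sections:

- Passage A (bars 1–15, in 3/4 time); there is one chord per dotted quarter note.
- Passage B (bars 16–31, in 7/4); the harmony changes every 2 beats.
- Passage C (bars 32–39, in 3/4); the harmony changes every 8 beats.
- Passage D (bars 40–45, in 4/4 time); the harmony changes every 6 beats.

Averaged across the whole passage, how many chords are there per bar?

A: 15 × 3 = 45 beats ÷ 1.5 = 30 chords.
B: 16 × 7 = 112 beats ÷ 2 = 56 chords.
C: 8 × 3 = 24 beats ÷ 8 = 3 chords.
D: 6 × 4 = 24 beats ÷ 6 = 4 chords.
Overall: 93 chords over 45 bars → 93/45 = 31/15 chords per bar.

31/15 chords per bar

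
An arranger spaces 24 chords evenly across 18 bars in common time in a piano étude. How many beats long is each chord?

3 beats

18 bars × 4 beats/bar = 72 beats total.
72 beats ÷ 24 chords = 3 beats per chord.
(That is a dotted half note.)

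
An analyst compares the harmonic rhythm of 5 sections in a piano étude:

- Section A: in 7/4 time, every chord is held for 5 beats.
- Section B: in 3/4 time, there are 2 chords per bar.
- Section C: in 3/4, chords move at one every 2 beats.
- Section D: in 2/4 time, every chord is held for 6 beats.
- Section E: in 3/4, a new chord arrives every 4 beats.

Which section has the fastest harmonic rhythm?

A: each chord is 5 beats in 7/4, so 1.4 per bar.
B: each chord is 1.5 beats in 3/4, so 2 per bar.
C: each chord is 2 beats in 3/4, so 1.5 per bar.
D: each chord is 6 beats in 2/4, so 1/3 per bar.
E: each chord is 4 beats in 3/4, so 0.75 per bar.
Fastest is B at 2 chords/bar.

Section B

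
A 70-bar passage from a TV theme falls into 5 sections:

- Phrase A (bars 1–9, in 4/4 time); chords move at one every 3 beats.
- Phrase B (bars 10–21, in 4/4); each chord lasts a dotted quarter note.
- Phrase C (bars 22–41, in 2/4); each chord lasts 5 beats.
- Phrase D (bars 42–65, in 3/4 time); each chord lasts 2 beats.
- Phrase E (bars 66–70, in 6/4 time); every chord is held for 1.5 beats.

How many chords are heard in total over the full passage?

108 chords

A: 9 bars × 4 beats = 36 beats; 3 beats/chord → 12 chords.
B: 12 bars × 4 beats = 48 beats; 1.5 beats/chord → 32 chords.
C: 20 bars × 2 beats = 40 beats; 5 beats/chord → 8 chords.
D: 24 bars × 3 beats = 72 beats; 2 beats/chord → 36 chords.
E: 5 bars × 6 beats = 30 beats; 1.5 beats/chord → 20 chords.
Total: 12 + 32 + 8 + 36 + 20 = 108.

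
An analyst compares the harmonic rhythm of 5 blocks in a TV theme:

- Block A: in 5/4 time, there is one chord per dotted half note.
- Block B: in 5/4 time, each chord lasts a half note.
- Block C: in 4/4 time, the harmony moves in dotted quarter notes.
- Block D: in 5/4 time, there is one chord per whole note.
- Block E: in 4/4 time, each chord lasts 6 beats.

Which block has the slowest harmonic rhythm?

A: 5/3 = 5/3 chords/bar.
B: 5/2 = 2.5 chords/bar.
C: 4/1.5 = 8/3 chords/bar.
D: 5/4 = 1.25 chords/bar.
E: 4/6 = 2/3 chords/bar.
Slowest is E at 2/3 chords/bar.

Block E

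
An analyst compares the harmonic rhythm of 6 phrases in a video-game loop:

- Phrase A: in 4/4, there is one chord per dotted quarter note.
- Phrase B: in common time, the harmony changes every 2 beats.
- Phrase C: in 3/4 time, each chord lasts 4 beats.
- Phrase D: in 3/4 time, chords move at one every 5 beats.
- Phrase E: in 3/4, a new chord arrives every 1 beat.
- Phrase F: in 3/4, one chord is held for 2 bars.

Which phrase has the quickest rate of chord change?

A: 4/1.5 = 8/3 chords/bar.
B: 4/2 = 2 chords/bar.
C: 3/4 = 0.75 chords/bar.
D: 3/5 = 0.6 chords/bar.
E: 3/1 = 3 chords/bar.
F: 3/6 = 0.5 chords/bar.
Fastest is E at 3 chords/bar.

Phrase E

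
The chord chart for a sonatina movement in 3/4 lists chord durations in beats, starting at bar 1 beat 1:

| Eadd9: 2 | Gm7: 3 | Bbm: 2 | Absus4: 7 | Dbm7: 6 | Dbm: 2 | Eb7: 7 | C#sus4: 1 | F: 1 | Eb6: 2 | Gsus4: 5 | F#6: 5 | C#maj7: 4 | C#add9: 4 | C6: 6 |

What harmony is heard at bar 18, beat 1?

C6

Beat 1 of bar 18 is beat (18−1)×3 + 1 = 52 overall.
Running totals: Eadd9 ends at 2, Gm7 ends at 5, Bbm ends at 7, Absus4 ends at 14, Dbm7 ends at 20, Dbm ends at 22, Eb7 ends at 29, C#sus4 ends at 30, F ends at 31, Eb6 ends at 33, Gsus4 ends at 38, F#6 ends at 43, C#maj7 ends at 47, C#add9 ends at 51, C6 ends at 57.
Beat 52 falls within C6.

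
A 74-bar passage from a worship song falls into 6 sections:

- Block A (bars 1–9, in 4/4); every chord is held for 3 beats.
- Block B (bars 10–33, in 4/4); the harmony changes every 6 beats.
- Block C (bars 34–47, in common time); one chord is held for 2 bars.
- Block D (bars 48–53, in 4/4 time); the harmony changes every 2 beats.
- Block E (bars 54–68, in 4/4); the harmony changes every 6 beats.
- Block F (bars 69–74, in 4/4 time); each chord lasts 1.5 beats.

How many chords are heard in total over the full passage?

73 chords

A: 9·4 = 36 beats, 36/3 = 12 chords.
B: 24·4 = 96 beats, 96/6 = 16 chords.
C: 14·4 = 56 beats, 56/8 = 7 chords.
D: 6·4 = 24 beats, 24/2 = 12 chords.
E: 15·4 = 60 beats, 60/6 = 10 chords.
F: 6·4 = 24 beats, 24/1.5 = 16 chords.
Total: 12 + 16 + 7 + 12 + 10 + 16 = 73.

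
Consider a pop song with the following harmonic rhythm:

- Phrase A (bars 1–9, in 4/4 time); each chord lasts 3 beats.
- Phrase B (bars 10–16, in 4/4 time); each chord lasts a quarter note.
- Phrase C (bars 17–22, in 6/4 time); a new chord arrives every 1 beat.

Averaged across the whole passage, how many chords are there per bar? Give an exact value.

38/11 chords per bar

A: 9 × 4 = 36 beats ÷ 3 = 12 chords.
B: 7 × 4 = 28 beats ÷ 1 = 28 chords.
C: 6 × 6 = 36 beats ÷ 1 = 36 chords.
Overall: 76 chords over 22 bars → 76/22 = 38/11 chords per bar.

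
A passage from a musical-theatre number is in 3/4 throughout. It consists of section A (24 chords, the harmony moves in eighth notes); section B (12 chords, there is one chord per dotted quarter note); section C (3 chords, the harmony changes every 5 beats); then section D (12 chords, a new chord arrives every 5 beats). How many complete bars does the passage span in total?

35 bars

A: 24 × 0.5 = 12 beats = 4 bars.
B: 12 × 1.5 = 18 beats = 6 bars.
C: 3 × 5 = 15 beats = 5 bars.
D: 12 × 5 = 60 beats = 20 bars.
Total: 4 + 6 + 5 + 20 = 35 bars.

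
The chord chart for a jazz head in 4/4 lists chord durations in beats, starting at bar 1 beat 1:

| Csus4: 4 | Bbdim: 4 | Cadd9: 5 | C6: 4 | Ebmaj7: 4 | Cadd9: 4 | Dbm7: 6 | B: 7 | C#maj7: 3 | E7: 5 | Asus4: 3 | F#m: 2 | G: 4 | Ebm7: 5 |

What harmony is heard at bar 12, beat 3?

Asus4

Beat 3 of bar 12 is beat (12−1)×4 + 3 = 47 overall.
Running totals: Csus4 ends at 4, Bbdim ends at 8, Cadd9 ends at 13, C6 ends at 17, Ebmaj7 ends at 21, Cadd9 ends at 25, Dbm7 ends at 31, B ends at 38, C#maj7 ends at 41, E7 ends at 46, Asus4 ends at 49.
Beat 47 falls within Asus4.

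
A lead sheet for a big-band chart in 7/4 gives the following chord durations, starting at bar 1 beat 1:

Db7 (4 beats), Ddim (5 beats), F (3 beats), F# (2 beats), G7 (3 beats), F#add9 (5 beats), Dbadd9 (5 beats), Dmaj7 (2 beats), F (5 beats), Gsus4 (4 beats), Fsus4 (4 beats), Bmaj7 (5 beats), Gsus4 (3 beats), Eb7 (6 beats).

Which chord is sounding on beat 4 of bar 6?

Beat 4 of bar 6 is beat (6−1)×7 + 4 = 39 overall.
Running totals: Db7 ends at 4, Ddim ends at 9, F ends at 12, F# ends at 14, G7 ends at 17, F#add9 ends at 22, Dbadd9 ends at 27, Dmaj7 ends at 29, F ends at 34, Gsus4 ends at 38, Fsus4 ends at 42.
Beat 39 falls within Fsus4.

Fsus4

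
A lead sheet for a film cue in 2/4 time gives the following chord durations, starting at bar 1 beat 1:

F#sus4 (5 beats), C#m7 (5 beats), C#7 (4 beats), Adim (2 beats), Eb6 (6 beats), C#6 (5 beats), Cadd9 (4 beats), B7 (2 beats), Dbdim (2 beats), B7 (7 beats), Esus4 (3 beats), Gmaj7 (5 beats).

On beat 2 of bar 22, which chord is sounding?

Beat 2 of bar 22 is beat (22−1)×2 + 2 = 44 overall.
Running totals: F#sus4 ends at 5, C#m7 ends at 10, C#7 ends at 14, Adim ends at 16, Eb6 ends at 22, C#6 ends at 27, Cadd9 ends at 31, B7 ends at 33, Dbdim ends at 35, B7 ends at 42, Esus4 ends at 45.
Beat 44 falls within Esus4.

Esus4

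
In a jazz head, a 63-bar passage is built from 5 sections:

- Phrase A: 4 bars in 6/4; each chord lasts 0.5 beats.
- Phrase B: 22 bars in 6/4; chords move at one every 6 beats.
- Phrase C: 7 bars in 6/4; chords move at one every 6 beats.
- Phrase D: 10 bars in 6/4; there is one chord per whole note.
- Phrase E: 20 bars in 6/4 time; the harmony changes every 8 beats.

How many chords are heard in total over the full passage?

107 chords

A: 4·6 = 24 beats, 24/0.5 = 48 chords.
B: 22·6 = 132 beats, 132/6 = 22 chords.
C: 7·6 = 42 beats, 42/6 = 7 chords.
D: 10·6 = 60 beats, 60/4 = 15 chords.
E: 20·6 = 120 beats, 120/8 = 15 chords.
Total: 48 + 22 + 7 + 15 + 15 = 107.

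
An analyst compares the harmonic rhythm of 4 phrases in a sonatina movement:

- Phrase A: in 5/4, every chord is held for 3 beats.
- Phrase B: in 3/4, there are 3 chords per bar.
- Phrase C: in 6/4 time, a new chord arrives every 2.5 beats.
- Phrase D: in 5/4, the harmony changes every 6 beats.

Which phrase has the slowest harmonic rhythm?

A: 5/3 = 5/3 chords/bar.
B: 3/1 = 3 chords/bar.
C: 6/2.5 = 2.4 chords/bar.
D: 5/6 = 5/6 chords/bar.
Slowest is D at 5/6 chords/bar.

Phrase D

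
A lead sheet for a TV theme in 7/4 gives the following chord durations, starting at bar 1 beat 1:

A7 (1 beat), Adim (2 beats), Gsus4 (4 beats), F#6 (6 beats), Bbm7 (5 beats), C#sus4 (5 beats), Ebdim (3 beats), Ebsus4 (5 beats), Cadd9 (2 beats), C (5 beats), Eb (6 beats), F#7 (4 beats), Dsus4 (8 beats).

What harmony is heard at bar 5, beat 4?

Beat 4 of bar 5 is beat (5−1)×7 + 4 = 32 overall.
Running totals: A7 ends at 1, Adim ends at 3, Gsus4 ends at 7, F#6 ends at 13, Bbm7 ends at 18, C#sus4 ends at 23, Ebdim ends at 26, Ebsus4 ends at 31, Cadd9 ends at 33.
Beat 32 falls within Cadd9.

Cadd9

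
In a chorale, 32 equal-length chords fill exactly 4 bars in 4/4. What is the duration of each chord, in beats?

0.5 beats

4 bars × 4 beats/bar = 16 beats total.
16 beats ÷ 32 chords = 0.5 beats per chord.
(That is an eighth note.)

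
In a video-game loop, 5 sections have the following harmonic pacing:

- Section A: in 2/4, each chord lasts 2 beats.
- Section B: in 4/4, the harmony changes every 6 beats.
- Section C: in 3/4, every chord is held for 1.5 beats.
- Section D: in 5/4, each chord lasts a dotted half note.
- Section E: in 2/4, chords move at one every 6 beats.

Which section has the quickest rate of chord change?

A: each chord is 2 beats in 2/4, so 1 per bar.
B: each chord is 6 beats in 4/4, so 2/3 per bar.
C: each chord is 1.5 beats in 3/4, so 2 per bar.
D: each chord is 3 beats in 5/4, so 5/3 per bar.
E: each chord is 6 beats in 2/4, so 1/3 per bar.
Fastest is C at 2 chords/bar.

Section C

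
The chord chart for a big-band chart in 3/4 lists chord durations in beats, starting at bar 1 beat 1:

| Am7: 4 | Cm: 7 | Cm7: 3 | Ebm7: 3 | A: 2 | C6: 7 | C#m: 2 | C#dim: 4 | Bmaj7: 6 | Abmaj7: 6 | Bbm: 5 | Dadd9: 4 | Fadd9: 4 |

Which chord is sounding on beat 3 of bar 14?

Beat 3 of bar 14 is beat (14−1)×3 + 3 = 42 overall.
Running totals: Am7 ends at 4, Cm ends at 11, Cm7 ends at 14, Ebm7 ends at 17, A ends at 19, C6 ends at 26, C#m ends at 28, C#dim ends at 32, Bmaj7 ends at 38, Abmaj7 ends at 44.
Beat 42 falls within Abmaj7.

Abmaj7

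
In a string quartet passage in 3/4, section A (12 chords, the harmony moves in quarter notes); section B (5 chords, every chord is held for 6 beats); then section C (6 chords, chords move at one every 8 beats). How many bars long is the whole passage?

A: 12 × 1 = 12 beats = 4 bars.
B: 5 × 6 = 30 beats = 10 bars.
C: 6 × 8 = 48 beats = 16 bars.
Total: 4 + 10 + 16 = 30 bars.

30 bars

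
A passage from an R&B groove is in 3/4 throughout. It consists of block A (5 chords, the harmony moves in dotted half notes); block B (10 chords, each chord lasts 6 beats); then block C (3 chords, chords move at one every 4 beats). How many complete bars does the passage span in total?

A: 5 × 3 = 15 beats = 5 bars.
B: 10 × 6 = 60 beats = 20 bars.
C: 3 × 4 = 12 beats = 4 bars.
Total: 5 + 20 + 4 = 29 bars.

29 bars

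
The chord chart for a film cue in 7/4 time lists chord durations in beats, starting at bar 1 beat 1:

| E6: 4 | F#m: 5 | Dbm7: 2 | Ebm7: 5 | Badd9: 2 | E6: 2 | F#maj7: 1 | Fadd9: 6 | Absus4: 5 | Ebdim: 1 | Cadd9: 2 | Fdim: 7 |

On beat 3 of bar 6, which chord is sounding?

Fdim

Beat 3 of bar 6 is beat (6−1)×7 + 3 = 38 overall.
Running totals: E6 ends at 4, F#m ends at 9, Dbm7 ends at 11, Ebm7 ends at 16, Badd9 ends at 18, E6 ends at 20, F#maj7 ends at 21, Fadd9 ends at 27, Absus4 ends at 32, Ebdim ends at 33, Cadd9 ends at 35, Fdim ends at 42.
Beat 38 falls within Fdim.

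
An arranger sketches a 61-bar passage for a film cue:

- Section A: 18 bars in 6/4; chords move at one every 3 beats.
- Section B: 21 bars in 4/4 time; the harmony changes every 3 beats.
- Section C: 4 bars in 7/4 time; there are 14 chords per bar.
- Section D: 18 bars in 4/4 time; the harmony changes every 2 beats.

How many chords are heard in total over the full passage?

A has 108 beats and chords last 3 each, so 36 chords.
B has 84 beats and chords last 3 each, so 28 chords.
C has 28 beats and chords last 0.5 each, so 56 chords.
D has 72 beats and chords last 2 each, so 36 chords.
Total: 36 + 28 + 56 + 36 = 156.

156 chords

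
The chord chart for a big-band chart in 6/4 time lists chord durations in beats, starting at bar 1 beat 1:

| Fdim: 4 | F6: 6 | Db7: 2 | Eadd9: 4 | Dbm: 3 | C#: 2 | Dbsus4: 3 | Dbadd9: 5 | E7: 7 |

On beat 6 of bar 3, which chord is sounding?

Beat 6 of bar 3 is beat (3−1)×6 + 6 = 18 overall.
Running totals: Fdim ends at 4, F6 ends at 10, Db7 ends at 12, Eadd9 ends at 16, Dbm ends at 19.
Beat 18 falls within Dbm.

Dbm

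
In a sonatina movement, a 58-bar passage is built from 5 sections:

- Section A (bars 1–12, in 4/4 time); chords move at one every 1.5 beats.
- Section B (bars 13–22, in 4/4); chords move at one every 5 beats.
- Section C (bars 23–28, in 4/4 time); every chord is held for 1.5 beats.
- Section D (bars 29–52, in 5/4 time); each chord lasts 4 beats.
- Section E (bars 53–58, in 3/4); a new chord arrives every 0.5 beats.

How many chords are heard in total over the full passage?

A: 12·4 = 48 beats, 48/1.5 = 32 chords.
B: 10·4 = 40 beats, 40/5 = 8 chords.
C: 6·4 = 24 beats, 24/1.5 = 16 chords.
D: 24·5 = 120 beats, 120/4 = 30 chords.
E: 6·3 = 18 beats, 18/0.5 = 36 chords.
Total: 32 + 8 + 16 + 30 + 36 = 122.

122 chords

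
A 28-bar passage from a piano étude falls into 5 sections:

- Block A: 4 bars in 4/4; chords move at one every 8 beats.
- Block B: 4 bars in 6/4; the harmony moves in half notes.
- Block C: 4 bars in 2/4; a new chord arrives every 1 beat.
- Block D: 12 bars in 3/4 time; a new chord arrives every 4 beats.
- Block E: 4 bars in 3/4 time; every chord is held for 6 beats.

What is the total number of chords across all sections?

A: 4 bars × 4 beats = 16 beats; 8 beats/chord → 2 chords.
B: 4 bars × 6 beats = 24 beats; 2 beats/chord → 12 chords.
C: 4 bars × 2 beats = 8 beats; 1 beat/chord → 8 chords.
D: 12 bars × 3 beats = 36 beats; 4 beats/chord → 9 chords.
E: 4 bars × 3 beats = 12 beats; 6 beats/chord → 2 chords.
Total: 2 + 12 + 8 + 9 + 2 = 33.

33 chords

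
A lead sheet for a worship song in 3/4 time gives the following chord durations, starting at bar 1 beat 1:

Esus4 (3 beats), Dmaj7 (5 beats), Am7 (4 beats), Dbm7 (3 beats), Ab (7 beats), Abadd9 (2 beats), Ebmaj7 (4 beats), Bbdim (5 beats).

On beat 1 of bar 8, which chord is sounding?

Ab

Beat 1 of bar 8 is beat (8−1)×3 + 1 = 22 overall.
Running totals: Esus4 ends at 3, Dmaj7 ends at 8, Am7 ends at 12, Dbm7 ends at 15, Ab ends at 22.
Beat 22 falls within Ab.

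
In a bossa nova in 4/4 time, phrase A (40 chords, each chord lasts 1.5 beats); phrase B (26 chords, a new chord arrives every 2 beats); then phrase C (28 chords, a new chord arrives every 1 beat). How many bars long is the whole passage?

A: 40 × 1.5 = 60 beats = 15 bars.
B: 26 × 2 = 52 beats = 13 bars.
C: 28 × 1 = 28 beats = 7 bars.
Total: 15 + 13 + 7 = 35 bars.

35 bars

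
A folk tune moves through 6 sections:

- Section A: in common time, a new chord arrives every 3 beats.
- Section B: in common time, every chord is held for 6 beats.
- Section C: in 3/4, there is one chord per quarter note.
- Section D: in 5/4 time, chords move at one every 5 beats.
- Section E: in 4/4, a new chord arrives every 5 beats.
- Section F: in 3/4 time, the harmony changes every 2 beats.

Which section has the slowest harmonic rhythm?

A: 4 beats/bar ÷ 3 beats/chord = 4/3 chords/bar.
B: 4 beats/bar ÷ 6 beats/chord = 2/3 chords/bar.
C: 3 beats/bar ÷ 1 beat/chord = 3 chords/bar.
D: 5 beats/bar ÷ 5 beats/chord = 1 chord/bar.
E: 4 beats/bar ÷ 5 beats/chord = 0.8 chords/bar.
F: 3 beats/bar ÷ 2 beats/chord = 1.5 chords/bar.
Slowest is B at 2/3 chords/bar.

Section B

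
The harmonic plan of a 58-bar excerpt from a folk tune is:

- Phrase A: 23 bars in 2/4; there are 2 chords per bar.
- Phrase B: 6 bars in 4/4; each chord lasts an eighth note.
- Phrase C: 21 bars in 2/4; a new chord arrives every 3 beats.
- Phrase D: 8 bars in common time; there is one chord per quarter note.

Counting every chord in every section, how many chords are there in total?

140 chords

A: 23 bars × 2 beats = 46 beats; 1 beat/chord → 46 chords.
B: 6 bars × 4 beats = 24 beats; 0.5 beats/chord → 48 chords.
C: 21 bars × 2 beats = 42 beats; 3 beats/chord → 14 chords.
D: 8 bars × 4 beats = 32 beats; 1 beat/chord → 32 chords.
Total: 46 + 48 + 14 + 32 = 140.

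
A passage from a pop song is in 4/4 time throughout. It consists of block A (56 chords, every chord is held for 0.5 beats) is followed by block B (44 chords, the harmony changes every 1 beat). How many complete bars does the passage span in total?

A: 56 × 0.5 = 28 beats = 7 bars.
B: 44 × 1 = 44 beats = 11 bars.
Total: 7 + 11 = 18 bars.

18 bars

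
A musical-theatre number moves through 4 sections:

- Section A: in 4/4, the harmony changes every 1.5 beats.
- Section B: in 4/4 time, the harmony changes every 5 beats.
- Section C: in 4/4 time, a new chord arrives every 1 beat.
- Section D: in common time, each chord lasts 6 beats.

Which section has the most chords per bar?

A: 4 beats/bar ÷ 1.5 beats/chord = 8/3 chords/bar.
B: 4 beats/bar ÷ 5 beats/chord = 0.8 chords/bar.
C: 4 beats/bar ÷ 1 beat/chord = 4 chords/bar.
D: 4 beats/bar ÷ 6 beats/chord = 2/3 chords/bar.
Fastest is C at 4 chords/bar.

Section C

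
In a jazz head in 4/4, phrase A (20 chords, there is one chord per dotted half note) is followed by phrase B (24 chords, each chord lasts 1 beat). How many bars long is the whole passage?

A: 20 × 3 = 60 beats = 15 bars.
B: 24 × 1 = 24 beats = 6 bars.
Total: 15 + 6 = 21 bars.

21 bars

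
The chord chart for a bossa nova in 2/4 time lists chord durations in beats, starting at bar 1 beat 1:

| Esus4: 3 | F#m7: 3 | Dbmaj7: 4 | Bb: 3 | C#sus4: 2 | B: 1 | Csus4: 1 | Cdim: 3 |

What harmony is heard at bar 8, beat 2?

B

Beat 2 of bar 8 is beat (8−1)×2 + 2 = 16 overall.
Running totals: Esus4 ends at 3, F#m7 ends at 6, Dbmaj7 ends at 10, Bb ends at 13, C#sus4 ends at 15, B ends at 16.
Beat 16 falls within B.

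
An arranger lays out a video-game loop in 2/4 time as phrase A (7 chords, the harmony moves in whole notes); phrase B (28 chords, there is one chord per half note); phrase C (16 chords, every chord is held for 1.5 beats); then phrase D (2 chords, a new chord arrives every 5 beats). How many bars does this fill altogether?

59 bars

A: 7 × 4 = 28 beats = 14 bars.
B: 28 × 2 = 56 beats = 28 bars.
C: 16 × 1.5 = 24 beats = 12 bars.
D: 2 × 5 = 10 beats = 5 bars.
Total: 14 + 28 + 12 + 5 = 59 bars.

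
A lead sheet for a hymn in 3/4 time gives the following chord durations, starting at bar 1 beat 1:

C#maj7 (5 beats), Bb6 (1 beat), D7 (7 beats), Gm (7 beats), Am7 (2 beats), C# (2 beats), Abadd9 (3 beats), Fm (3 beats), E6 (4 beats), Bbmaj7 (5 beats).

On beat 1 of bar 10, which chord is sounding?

Beat 1 of bar 10 is beat (10−1)×3 + 1 = 28 overall.
Running totals: C#maj7 ends at 5, Bb6 ends at 6, D7 ends at 13, Gm ends at 20, Am7 ends at 22, C# ends at 24, Abadd9 ends at 27, Fm ends at 30.
Beat 28 falls within Fm.

Fm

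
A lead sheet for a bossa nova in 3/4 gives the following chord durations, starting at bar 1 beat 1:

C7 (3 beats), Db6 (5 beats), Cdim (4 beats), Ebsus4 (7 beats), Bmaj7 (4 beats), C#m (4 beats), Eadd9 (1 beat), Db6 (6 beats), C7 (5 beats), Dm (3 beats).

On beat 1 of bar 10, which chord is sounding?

Beat 1 of bar 10 is beat (10−1)×3 + 1 = 28 overall.
Running totals: C7 ends at 3, Db6 ends at 8, Cdim ends at 12, Ebsus4 ends at 19, Bmaj7 ends at 23, C#m ends at 27, Eadd9 ends at 28.
Beat 28 falls within Eadd9.

Eadd9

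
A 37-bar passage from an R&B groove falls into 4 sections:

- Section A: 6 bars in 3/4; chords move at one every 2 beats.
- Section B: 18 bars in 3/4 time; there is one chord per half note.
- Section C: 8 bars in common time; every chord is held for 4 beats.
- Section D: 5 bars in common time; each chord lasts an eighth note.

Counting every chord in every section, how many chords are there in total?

84 chords

A: 6·3 = 18 beats, 18/2 = 9 chords.
B: 18·3 = 54 beats, 54/2 = 27 chords.
C: 8·4 = 32 beats, 32/4 = 8 chords.
D: 5·4 = 20 beats, 20/0.5 = 40 chords.
Total: 9 + 27 + 8 + 40 = 84.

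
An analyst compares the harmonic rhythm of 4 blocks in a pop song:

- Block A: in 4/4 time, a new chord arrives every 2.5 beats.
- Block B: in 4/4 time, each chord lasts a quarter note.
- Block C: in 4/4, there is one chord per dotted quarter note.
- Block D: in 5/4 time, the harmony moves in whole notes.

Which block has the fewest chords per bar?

Block D

A: each chord is 2.5 beats in 4/4, so 1.6 per bar.
B: each chord is 1 beat in 4/4, so 4 per bar.
C: each chord is 1.5 beats in 4/4, so 8/3 per bar.
D: each chord is 4 beats in 5/4, so 1.25 per bar.
Slowest is D at 1.25 chords/bar.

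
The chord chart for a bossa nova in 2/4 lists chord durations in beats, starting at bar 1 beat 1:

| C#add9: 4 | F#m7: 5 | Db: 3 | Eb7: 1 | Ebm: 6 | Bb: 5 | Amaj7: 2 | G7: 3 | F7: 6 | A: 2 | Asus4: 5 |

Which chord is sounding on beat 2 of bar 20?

Asus4

Beat 2 of bar 20 is beat (20−1)×2 + 2 = 40 overall.
Running totals: C#add9 ends at 4, F#m7 ends at 9, Db ends at 12, Eb7 ends at 13, Ebm ends at 19, Bb ends at 24, Amaj7 ends at 26, G7 ends at 29, F7 ends at 35, A ends at 37, Asus4 ends at 42.
Beat 40 falls within Asus4.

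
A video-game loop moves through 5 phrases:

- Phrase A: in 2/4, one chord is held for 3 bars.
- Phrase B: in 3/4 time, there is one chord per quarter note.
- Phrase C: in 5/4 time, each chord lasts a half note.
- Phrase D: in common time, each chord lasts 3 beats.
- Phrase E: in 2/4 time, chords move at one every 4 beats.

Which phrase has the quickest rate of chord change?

Phrase B

A: 2/6 = 1/3 chords/bar.
B: 3/1 = 3 chords/bar.
C: 5/2 = 2.5 chords/bar.
D: 4/3 = 4/3 chords/bar.
E: 2/4 = 0.5 chords/bar.
Fastest is B at 3 chords/bar.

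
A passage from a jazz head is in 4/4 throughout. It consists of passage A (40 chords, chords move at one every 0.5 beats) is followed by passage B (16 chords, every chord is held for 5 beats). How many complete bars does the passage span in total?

A: 40 × 0.5 = 20 beats = 5 bars.
B: 16 × 5 = 80 beats = 20 bars.
Total: 5 + 20 = 25 bars.

25 bars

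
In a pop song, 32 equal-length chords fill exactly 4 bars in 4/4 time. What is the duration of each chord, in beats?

0.5 beats

4 bars × 4 beats/bar = 16 beats total.
16 beats ÷ 32 chords = 0.5 beats per chord.
(That is an eighth note.)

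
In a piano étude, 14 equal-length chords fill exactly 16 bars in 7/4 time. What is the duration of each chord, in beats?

16 bars × 7 beats/bar = 112 beats total.
112 beats ÷ 14 chords = 8 beats per chord.

8 beats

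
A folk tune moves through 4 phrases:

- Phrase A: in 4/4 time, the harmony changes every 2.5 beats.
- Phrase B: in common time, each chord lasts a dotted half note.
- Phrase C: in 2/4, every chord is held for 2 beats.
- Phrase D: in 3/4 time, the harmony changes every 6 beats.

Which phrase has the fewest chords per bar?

A: each chord is 2.5 beats in 4/4, so 1.6 per bar.
B: each chord is 3 beats in 4/4, so 4/3 per bar.
C: each chord is 2 beats in 2/4, so 1 per bar.
D: each chord is 6 beats in 3/4, so 0.5 per bar.
Slowest is D at 0.5 chords/bar.

Phrase D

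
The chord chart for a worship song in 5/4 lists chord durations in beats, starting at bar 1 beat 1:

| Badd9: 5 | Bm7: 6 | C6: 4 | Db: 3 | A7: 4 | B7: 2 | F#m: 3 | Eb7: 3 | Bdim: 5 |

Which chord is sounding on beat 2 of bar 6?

Beat 2 of bar 6 is beat (6−1)×5 + 2 = 27 overall.
Running totals: Badd9 ends at 5, Bm7 ends at 11, C6 ends at 15, Db ends at 18, A7 ends at 22, B7 ends at 24, F#m ends at 27.
Beat 27 falls within F#m.

F#m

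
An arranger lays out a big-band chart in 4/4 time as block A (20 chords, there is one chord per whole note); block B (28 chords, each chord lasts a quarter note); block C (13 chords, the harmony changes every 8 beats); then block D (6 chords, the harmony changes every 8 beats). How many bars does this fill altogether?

A: 20 × 4 = 80 beats = 20 bars.
B: 28 × 1 = 28 beats = 7 bars.
C: 13 × 8 = 104 beats = 26 bars.
D: 6 × 8 = 48 beats = 12 bars.
Total: 20 + 7 + 26 + 12 = 65 bars.

65 bars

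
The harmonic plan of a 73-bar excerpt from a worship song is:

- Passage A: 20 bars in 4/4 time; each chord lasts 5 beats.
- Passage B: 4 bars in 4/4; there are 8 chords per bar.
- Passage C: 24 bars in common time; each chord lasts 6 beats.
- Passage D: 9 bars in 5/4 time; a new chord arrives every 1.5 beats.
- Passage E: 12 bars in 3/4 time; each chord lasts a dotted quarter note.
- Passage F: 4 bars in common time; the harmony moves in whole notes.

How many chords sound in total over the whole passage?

A: 20·4 = 80 beats, 80/5 = 16 chords.
B: 4·4 = 16 beats, 16/0.5 = 32 chords.
C: 24·4 = 96 beats, 96/6 = 16 chords.
D: 9·5 = 45 beats, 45/1.5 = 30 chords.
E: 12·3 = 36 beats, 36/1.5 = 24 chords.
F: 4·4 = 16 beats, 16/4 = 4 chords.
Total: 16 + 32 + 16 + 30 + 24 + 4 = 122.

122 chords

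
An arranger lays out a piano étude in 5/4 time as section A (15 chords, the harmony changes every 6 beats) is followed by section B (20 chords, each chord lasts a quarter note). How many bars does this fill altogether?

A: 15 × 6 = 90 beats = 18 bars.
B: 20 × 1 = 20 beats = 4 bars.
Total: 18 + 4 = 22 bars.

22 bars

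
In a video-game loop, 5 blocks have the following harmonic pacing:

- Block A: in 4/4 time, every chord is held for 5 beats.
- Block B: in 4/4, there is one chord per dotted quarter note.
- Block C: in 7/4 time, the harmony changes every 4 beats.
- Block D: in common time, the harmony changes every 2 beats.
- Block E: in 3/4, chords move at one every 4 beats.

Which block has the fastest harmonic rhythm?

A: each chord is 5 beats in 4/4, so 0.8 per bar.
B: each chord is 1.5 beats in 4/4, so 8/3 per bar.
C: each chord is 4 beats in 7/4, so 1.75 per bar.
D: each chord is 2 beats in 4/4, so 2 per bar.
E: each chord is 4 beats in 3/4, so 0.75 per bar.
Fastest is B at 8/3 chords/bar.

Block B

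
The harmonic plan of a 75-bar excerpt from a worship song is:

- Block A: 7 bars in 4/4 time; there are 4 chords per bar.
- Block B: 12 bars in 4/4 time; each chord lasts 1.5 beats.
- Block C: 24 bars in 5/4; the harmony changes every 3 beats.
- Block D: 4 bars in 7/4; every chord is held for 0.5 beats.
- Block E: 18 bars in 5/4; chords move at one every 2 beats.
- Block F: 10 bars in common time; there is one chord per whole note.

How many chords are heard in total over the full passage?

A: 7·4 = 28 beats, 28/1 = 28 chords.
B: 12·4 = 48 beats, 48/1.5 = 32 chords.
C: 24·5 = 120 beats, 120/3 = 40 chords.
D: 4·7 = 28 beats, 28/0.5 = 56 chords.
E: 18·5 = 90 beats, 90/2 = 45 chords.
F: 10·4 = 40 beats, 40/4 = 10 chords.
Total: 28 + 32 + 40 + 56 + 45 + 10 = 211.

211 chords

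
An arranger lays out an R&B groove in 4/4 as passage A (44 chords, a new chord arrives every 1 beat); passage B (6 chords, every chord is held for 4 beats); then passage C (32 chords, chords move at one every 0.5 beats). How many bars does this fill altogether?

A: 44 × 1 = 44 beats = 11 bars.
B: 6 × 4 = 24 beats = 6 bars.
C: 32 × 0.5 = 16 beats = 4 bars.
Total: 11 + 6 + 4 = 21 bars.

21 bars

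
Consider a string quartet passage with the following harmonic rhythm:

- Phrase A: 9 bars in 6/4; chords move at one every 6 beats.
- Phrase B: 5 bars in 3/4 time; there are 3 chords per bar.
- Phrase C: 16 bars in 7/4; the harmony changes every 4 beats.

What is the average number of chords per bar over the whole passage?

26/15 chords per bar

A: 9 bars of 6 beats is 54 beats; at 6 beats each that's 9 chords.
B: 5 bars of 3 beats is 15 beats; at 1 beat each that's 15 chords.
C: 16 bars of 7 beats is 112 beats; at 4 beats each that's 28 chords.
Overall: 52 chords over 30 bars → 52/30 = 26/15 chords per bar.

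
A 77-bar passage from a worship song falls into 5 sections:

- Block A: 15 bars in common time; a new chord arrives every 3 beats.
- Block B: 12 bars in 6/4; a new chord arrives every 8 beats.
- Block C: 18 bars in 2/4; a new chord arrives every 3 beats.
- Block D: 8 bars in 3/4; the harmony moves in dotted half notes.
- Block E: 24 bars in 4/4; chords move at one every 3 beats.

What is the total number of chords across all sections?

A: 15·4 = 60 beats, 60/3 = 20 chords.
B: 12·6 = 72 beats, 72/8 = 9 chords.
C: 18·2 = 36 beats, 36/3 = 12 chords.
D: 8·3 = 24 beats, 24/3 = 8 chords.
E: 24·4 = 96 beats, 96/3 = 32 chords.
Total: 20 + 9 + 12 + 8 + 32 = 81.

81 chords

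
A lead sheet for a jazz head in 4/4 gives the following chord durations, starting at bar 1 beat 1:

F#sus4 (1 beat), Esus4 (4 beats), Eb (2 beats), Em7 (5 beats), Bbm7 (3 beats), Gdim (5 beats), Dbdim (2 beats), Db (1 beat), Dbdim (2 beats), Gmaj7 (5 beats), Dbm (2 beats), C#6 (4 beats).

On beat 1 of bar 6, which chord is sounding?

Beat 1 of bar 6 is beat (6−1)×4 + 1 = 21 overall.
Running totals: F#sus4 ends at 1, Esus4 ends at 5, Eb ends at 7, Em7 ends at 12, Bbm7 ends at 15, Gdim ends at 20, Dbdim ends at 22.
Beat 21 falls within Dbdim.

Dbdim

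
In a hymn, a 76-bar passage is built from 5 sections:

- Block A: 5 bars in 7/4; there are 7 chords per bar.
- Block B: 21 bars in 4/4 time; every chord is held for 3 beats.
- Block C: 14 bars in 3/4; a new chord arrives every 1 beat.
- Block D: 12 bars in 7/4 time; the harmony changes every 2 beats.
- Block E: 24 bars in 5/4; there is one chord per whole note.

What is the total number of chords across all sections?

A: 5·7 = 35 beats, 35/1 = 35 chords.
B: 21·4 = 84 beats, 84/3 = 28 chords.
C: 14·3 = 42 beats, 42/1 = 42 chords.
D: 12·7 = 84 beats, 84/2 = 42 chords.
E: 24·5 = 120 beats, 120/4 = 30 chords.
Total: 35 + 28 + 42 + 42 + 30 = 177.

177 chords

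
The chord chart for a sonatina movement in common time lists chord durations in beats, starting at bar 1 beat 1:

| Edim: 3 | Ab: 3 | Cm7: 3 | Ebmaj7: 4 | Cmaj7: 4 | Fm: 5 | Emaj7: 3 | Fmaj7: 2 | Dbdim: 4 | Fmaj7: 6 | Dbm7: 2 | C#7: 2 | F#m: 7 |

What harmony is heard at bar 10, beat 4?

Beat 4 of bar 10 is beat (10−1)×4 + 4 = 40 overall.
Running totals: Edim ends at 3, Ab ends at 6, Cm7 ends at 9, Ebmaj7 ends at 13, Cmaj7 ends at 17, Fm ends at 22, Emaj7 ends at 25, Fmaj7 ends at 27, Dbdim ends at 31, Fmaj7 ends at 37, Dbm7 ends at 39, C#7 ends at 41.
Beat 40 falls within C#7.

C#7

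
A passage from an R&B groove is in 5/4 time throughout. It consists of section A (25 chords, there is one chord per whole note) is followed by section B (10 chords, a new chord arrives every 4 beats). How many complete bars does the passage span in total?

28 bars

A: 25 × 4 = 100 beats = 20 bars.
B: 10 × 4 = 40 beats = 8 bars.
Total: 20 + 8 = 28 bars.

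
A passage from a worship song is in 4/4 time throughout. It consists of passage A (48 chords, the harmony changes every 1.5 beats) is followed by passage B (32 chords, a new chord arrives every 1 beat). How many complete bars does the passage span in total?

A: 48 × 1.5 = 72 beats = 18 bars.
B: 32 × 1 = 32 beats = 8 bars.
Total: 18 + 8 = 26 bars.

26 bars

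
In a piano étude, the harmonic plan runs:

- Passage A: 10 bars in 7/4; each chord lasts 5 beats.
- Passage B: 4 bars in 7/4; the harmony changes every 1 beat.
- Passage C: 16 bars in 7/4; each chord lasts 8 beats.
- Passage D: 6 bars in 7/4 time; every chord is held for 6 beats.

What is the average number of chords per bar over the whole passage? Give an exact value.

A: 10 bars of 7 beats is 70 beats; at 5 beats each that's 14 chords.
B: 4 bars of 7 beats is 28 beats; at 1 beat each that's 28 chords.
C: 16 bars of 7 beats is 112 beats; at 8 beats each that's 14 chords.
D: 6 bars of 7 beats is 42 beats; at 6 beats each that's 7 chords.
Overall: 63 chords over 36 bars → 63/36 = 1.75 chords per bar.

1.75 chords per bar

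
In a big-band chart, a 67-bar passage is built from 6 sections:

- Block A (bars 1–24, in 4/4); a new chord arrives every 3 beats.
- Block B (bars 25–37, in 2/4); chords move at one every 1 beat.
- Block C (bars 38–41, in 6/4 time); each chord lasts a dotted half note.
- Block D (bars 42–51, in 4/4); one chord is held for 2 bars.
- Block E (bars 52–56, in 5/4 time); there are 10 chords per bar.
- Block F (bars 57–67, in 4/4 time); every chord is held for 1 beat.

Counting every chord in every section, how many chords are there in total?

165 chords

A: 24·4 = 96 beats, 96/3 = 32 chords.
B: 13·2 = 26 beats, 26/1 = 26 chords.
C: 4·6 = 24 beats, 24/3 = 8 chords.
D: 10·4 = 40 beats, 40/8 = 5 chords.
E: 5·5 = 25 beats, 25/0.5 = 50 chords.
F: 11·4 = 44 beats, 44/1 = 44 chords.
Total: 32 + 26 + 8 + 5 + 50 + 44 = 165.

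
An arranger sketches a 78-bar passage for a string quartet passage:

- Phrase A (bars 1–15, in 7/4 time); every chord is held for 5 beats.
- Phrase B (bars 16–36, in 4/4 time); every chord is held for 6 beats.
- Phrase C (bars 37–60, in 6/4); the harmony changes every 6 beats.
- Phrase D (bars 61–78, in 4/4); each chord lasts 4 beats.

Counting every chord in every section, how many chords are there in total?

A: 15·7 = 105 beats, 105/5 = 21 chords.
B: 21·4 = 84 beats, 84/6 = 14 chords.
C: 24·6 = 144 beats, 144/6 = 24 chords.
D: 18·4 = 72 beats, 72/4 = 18 chords.
Total: 21 + 14 + 24 + 18 = 77.

77 chords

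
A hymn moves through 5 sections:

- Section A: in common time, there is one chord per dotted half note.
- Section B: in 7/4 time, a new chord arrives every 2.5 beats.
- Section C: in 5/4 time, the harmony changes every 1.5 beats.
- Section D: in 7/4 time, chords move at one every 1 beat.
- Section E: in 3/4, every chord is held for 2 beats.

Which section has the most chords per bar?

Section D

A: 4/3 = 4/3 chords/bar.
B: 7/2.5 = 2.8 chords/bar.
C: 5/1.5 = 10/3 chords/bar.
D: 7/1 = 7 chords/bar.
E: 3/2 = 1.5 chords/bar.
Fastest is D at 7 chords/bar.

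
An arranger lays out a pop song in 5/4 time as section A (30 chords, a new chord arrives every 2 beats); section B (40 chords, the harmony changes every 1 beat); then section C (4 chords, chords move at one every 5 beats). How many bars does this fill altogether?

24 bars

A: 30 × 2 = 60 beats = 12 bars.
B: 40 × 1 = 40 beats = 8 bars.
C: 4 × 5 = 20 beats = 4 bars.
Total: 12 + 8 + 4 = 24 bars.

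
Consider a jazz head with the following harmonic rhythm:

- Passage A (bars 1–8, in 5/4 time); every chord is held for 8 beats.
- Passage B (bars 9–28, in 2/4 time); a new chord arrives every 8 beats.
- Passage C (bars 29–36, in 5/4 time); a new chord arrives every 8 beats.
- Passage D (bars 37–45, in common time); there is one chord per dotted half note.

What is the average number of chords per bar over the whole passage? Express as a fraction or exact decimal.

0.6 chords per bar

A: 8 × 5 = 40 beats ÷ 8 = 5 chords.
B: 20 × 2 = 40 beats ÷ 8 = 5 chords.
C: 8 × 5 = 40 beats ÷ 8 = 5 chords.
D: 9 × 4 = 36 beats ÷ 3 = 12 chords.
Overall: 27 chords over 45 bars → 27/45 = 0.6 chords per bar.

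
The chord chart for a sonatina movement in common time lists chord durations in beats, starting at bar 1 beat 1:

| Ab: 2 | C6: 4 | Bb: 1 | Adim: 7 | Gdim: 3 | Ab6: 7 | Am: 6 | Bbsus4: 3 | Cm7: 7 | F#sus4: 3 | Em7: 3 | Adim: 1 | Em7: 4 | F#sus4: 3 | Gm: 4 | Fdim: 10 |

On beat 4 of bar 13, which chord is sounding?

Beat 4 of bar 13 is beat (13−1)×4 + 4 = 52 overall.
Running totals: Ab ends at 2, C6 ends at 6, Bb ends at 7, Adim ends at 14, Gdim ends at 17, Ab6 ends at 24, Am ends at 30, Bbsus4 ends at 33, Cm7 ends at 40, F#sus4 ends at 43, Em7 ends at 46, Adim ends at 47, Em7 ends at 51, F#sus4 ends at 54.
Beat 52 falls within F#sus4.

F#sus4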